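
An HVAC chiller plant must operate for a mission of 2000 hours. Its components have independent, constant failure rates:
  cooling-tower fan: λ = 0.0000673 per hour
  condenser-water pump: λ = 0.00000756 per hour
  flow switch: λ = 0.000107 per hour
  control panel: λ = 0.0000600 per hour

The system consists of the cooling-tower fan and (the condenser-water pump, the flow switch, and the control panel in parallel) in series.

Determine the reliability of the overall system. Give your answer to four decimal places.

0.8738

R(cooling-tower fan) = exp(−0.0000673 × 2000) = 0.874065
R(condenser-water pump) = exp(−0.00000756 × 2000) = 0.984994
R(flow switch) = exp(−0.000107 × 2000) = 0.807348
R(control panel) = exp(−0.0000600 × 2000) = 0.886920
Parallel (condenser-water pump, flow switch, and control panel): 1 − (1 − 0.984994)(1 − 0.807348)(1 − 0.886920) = 0.999673
Series (cooling-tower fan and [0.999673]): 0.874065 × 0.999673 = 0.8738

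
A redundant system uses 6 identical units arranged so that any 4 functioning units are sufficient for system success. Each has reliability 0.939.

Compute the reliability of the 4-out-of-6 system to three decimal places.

R = Σ_{i=4}^{6} C(6,i) p^i (1−p)^{6−i} with p = 0.939
C(6,4)·0.939^4·0.061^2 = 0.04339
C(6,5)·0.939^5·0.061^1 = 0.26718
C(6,6)·0.939^6·0.061^0 = 0.68548
Sum = 0.996

0.996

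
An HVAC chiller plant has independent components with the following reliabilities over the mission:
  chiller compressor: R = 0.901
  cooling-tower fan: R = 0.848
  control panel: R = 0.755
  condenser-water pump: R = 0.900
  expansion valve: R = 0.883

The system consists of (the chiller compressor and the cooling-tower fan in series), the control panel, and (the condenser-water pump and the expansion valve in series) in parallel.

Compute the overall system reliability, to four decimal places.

Series (chiller compressor and cooling-tower fan): 0.901000 × 0.848000 = 0.764048
Series (condenser-water pump and expansion valve): 0.900000 × 0.883000 = 0.794700
Parallel ([0.764048], control panel, and [0.794700]): 1 − (1 − 0.764048)(1 − 0.755000)(1 − 0.794700) = 0.9881

0.9881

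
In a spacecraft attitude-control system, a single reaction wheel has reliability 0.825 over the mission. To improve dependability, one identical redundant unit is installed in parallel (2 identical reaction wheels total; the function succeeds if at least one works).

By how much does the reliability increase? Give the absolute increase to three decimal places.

0.144

R_before = 0.825
R_after = 1 − (1 − 0.825)^2 = 0.969
ΔR = 0.969 − 0.825 = 0.144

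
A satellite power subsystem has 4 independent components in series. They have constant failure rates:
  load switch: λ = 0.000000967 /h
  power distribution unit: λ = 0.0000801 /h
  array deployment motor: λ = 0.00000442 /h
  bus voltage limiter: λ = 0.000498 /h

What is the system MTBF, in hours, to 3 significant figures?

Series of exponential components: λ_sys = Σ λ_i
λ_sys = 0.000000967 + 0.0000801 + 0.00000442 + 0.000498 = 5.8349e-04 /h
MTBF = 1 / λ_sys = 1710 h

1710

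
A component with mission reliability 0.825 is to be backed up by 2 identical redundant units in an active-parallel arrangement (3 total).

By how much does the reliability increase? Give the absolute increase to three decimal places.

R_before = 0.825
R_after = 1 − (1 − 0.825)^3 = 0.995
ΔR = 0.995 − 0.825 = 0.170

0.170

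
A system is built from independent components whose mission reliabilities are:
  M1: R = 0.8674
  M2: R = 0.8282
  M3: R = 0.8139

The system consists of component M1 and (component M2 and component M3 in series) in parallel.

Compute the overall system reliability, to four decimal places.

Series (M2 and M3): 0.828200 × 0.813900 = 0.674072
Parallel (M1 and [0.674072]): 1 − (1 − 0.867400)(1 − 0.674072) = 0.9568

0.9568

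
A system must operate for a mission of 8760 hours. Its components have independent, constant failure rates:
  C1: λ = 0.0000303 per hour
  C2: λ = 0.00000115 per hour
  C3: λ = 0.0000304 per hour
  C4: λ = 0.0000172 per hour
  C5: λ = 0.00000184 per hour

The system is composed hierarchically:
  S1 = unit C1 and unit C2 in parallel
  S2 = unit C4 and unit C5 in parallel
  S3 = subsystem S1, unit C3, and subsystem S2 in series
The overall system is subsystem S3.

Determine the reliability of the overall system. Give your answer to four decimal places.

0.7627

R(C1) = exp(−0.0000303 × 8760) = 0.766878
R(C2) = exp(−0.00000115 × 8760) = 0.989977
R(C3) = exp(−0.0000304 × 8760) = 0.766206
R(C4) = exp(−0.0000172 × 8760) = 0.860130
R(C5) = exp(−0.00000184 × 8760) = 0.984011
Parallel (C1 and C2): 1 − (1 − 0.766878)(1 − 0.989977) = 0.997663
Parallel (C4 and C5): 1 − (1 − 0.860130)(1 − 0.984011) = 0.997764
Series ([0.997663], C3, and [0.997764]): 0.997663 × 0.766206 × 0.997764 = 0.7627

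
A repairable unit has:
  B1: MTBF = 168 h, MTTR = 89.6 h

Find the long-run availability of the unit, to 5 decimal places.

A(B1) = MTBF/(MTBF+MTTR) = 168/(168+89.6) = 0.65217

0.65217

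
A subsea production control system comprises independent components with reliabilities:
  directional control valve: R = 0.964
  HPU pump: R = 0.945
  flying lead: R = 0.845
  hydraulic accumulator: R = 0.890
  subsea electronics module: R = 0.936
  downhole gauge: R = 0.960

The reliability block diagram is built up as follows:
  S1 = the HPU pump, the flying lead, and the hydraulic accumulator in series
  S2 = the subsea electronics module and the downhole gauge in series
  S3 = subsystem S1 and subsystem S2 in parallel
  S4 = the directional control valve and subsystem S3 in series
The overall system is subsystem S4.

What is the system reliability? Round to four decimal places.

0.9357

Series (HPU pump, flying lead, and hydraulic accumulator): 0.945000 × 0.845000 × 0.890000 = 0.710687
Series (subsea electronics module and downhole gauge): 0.936000 × 0.960000 = 0.898560
Parallel ([0.710687] and [0.898560]): 1 − (1 − 0.710687)(1 − 0.898560) = 0.970652
Series (directional control valve and [0.970652]): 0.964000 × 0.970652 = 0.9357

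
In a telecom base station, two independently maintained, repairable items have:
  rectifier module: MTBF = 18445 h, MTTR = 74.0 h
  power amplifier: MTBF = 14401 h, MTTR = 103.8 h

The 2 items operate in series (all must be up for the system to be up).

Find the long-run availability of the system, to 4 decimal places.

A(rectifier module) = MTBF/(MTBF+MTTR) = 18445/(18445+74.0) = 0.996004
A(power amplifier) = MTBF/(MTBF+MTTR) = 14401/(14401+103.8) = 0.992844
Series availability: 0.996004 × 0.992844 = 0.9889

0.9889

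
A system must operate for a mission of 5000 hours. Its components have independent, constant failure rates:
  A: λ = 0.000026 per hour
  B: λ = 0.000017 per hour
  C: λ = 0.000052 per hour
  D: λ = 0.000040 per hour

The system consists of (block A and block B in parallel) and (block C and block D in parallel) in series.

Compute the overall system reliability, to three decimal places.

0.949

R(A) = exp(−0.000026 × 5000) = 0.87810
R(B) = exp(−0.000017 × 5000) = 0.91851
R(C) = exp(−0.000052 × 5000) = 0.77105
R(D) = exp(−0.000040 × 5000) = 0.81873
Parallel (A and B): 1 − (1 − 0.87810)(1 − 0.91851) = 0.99007
Parallel (C and D): 1 − (1 − 0.77105)(1 − 0.81873) = 0.95850
Series ([0.99007] and [0.95850]): 0.99007 × 0.95850 = 0.949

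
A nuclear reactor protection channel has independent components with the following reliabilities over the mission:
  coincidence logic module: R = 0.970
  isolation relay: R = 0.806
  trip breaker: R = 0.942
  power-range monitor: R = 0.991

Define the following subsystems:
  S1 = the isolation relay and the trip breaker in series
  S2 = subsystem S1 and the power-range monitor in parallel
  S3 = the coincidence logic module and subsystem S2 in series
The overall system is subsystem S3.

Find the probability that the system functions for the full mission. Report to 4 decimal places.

Series (isolation relay and trip breaker): 0.806000 × 0.942000 = 0.759252
Parallel ([0.759252] and power-range monitor): 1 − (1 − 0.759252)(1 − 0.991000) = 0.997833
Series (coincidence logic module and [0.997833]): 0.970000 × 0.997833 = 0.9679

0.9679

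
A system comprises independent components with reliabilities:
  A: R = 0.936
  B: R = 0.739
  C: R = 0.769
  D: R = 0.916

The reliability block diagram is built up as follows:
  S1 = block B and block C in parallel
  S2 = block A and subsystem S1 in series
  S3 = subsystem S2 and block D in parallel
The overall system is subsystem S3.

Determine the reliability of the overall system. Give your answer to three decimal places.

0.990

Parallel (B and C): 1 − (1 − 0.73900)(1 − 0.76900) = 0.93971
Series (A and [0.93971]): 0.93600 × 0.93971 = 0.87957
Parallel ([0.87957] and D): 1 − (1 − 0.87957)(1 − 0.91600) = 0.990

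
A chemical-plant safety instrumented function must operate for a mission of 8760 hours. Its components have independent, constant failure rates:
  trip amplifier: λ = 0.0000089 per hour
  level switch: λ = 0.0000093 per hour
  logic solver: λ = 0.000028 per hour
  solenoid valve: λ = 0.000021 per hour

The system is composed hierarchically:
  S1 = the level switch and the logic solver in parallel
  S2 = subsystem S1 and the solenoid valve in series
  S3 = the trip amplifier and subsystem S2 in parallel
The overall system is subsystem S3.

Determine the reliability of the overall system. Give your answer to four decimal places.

R(trip amplifier) = exp(−0.0000089 × 8760) = 0.924998
R(level switch) = exp(−0.0000093 × 8760) = 0.921762
R(logic solver) = exp(−0.000028 × 8760) = 0.782485
R(solenoid valve) = exp(−0.000021 × 8760) = 0.831969
Parallel (level switch and logic solver): 1 − (1 − 0.921762)(1 − 0.782485) = 0.982982
Series ([0.982982] and solenoid valve): 0.982982 × 0.831969 = 0.817811
Parallel (trip amplifier and [0.817811]): 1 − (1 − 0.924998)(1 − 0.817811) = 0.9863

0.9863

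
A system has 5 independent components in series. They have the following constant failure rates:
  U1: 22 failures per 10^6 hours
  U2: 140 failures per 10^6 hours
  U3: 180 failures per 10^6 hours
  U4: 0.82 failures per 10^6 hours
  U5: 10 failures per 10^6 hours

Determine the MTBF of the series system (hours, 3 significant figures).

Series of exponential components: λ_sys = Σ λ_i
λ_sys = 0.000022 + 0.00014 + 0.00018 + 0.00000082 + 0.000010 = 3.5282e-04 /h
MTBF = 1 / λ_sys = 2830 h

2830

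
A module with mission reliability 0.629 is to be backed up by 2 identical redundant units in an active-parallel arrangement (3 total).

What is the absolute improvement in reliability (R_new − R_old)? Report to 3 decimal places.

0.320

R_before = 0.629
R_after = 1 − (1 − 0.629)^3 = 0.949
ΔR = 0.949 − 0.629 = 0.320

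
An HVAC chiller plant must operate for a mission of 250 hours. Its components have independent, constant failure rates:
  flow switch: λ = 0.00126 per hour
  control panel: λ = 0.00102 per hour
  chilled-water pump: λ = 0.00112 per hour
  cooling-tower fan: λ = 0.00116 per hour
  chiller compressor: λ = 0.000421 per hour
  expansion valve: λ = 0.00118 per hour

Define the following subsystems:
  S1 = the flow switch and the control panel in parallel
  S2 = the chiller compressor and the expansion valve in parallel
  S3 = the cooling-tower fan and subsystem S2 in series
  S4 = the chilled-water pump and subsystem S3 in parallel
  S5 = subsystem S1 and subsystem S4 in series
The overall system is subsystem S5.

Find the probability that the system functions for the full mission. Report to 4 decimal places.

R(flow switch) = exp(−0.00126 × 250) = 0.729789
R(control panel) = exp(−0.00102 × 250) = 0.774916
R(chilled-water pump) = exp(−0.00112 × 250) = 0.755784
R(cooling-tower fan) = exp(−0.00116 × 250) = 0.748264
R(chiller compressor) = exp(−0.000421 × 250) = 0.900099
R(expansion valve) = exp(−0.00118 × 250) = 0.744532
Parallel (flow switch and control panel): 1 − (1 − 0.729789)(1 − 0.774916) = 0.939180
Parallel (chiller compressor and expansion valve): 1 − (1 − 0.900099)(1 − 0.744532) = 0.974478
Series (cooling-tower fan and [0.974478]): 0.748264 × 0.974478 = 0.729167
Parallel (chilled-water pump and [0.729167]): 1 − (1 − 0.755784)(1 − 0.729167) = 0.933858
Series ([0.939180] and [0.933858]): 0.939180 × 0.933858 = 0.8771

0.8771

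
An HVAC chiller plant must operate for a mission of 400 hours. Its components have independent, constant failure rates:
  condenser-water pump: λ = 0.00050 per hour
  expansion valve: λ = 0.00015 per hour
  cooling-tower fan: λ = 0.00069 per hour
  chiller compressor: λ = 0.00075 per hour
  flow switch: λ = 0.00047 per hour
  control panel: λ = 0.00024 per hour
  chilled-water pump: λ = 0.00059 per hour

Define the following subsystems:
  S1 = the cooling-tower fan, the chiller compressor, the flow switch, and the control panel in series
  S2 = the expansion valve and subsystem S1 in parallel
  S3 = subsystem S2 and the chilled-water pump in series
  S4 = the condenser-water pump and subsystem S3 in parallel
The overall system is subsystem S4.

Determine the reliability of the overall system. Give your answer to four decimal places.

R(condenser-water pump) = exp(−0.00050 × 400) = 0.818731
R(expansion valve) = exp(−0.00015 × 400) = 0.941765
R(cooling-tower fan) = exp(−0.00069 × 400) = 0.758813
R(chiller compressor) = exp(−0.00075 × 400) = 0.740818
R(flow switch) = exp(−0.00047 × 400) = 0.828615
R(control panel) = exp(−0.00024 × 400) = 0.908464
R(chilled-water pump) = exp(−0.00059 × 400) = 0.789781
Series (cooling-tower fan, chiller compressor, flow switch, and control panel): 0.758813 × 0.740818 × 0.828615 × 0.908464 = 0.423162
Parallel (expansion valve and [0.423162]): 1 − (1 − 0.941765)(1 − 0.423162) = 0.966408
Series ([0.966408] and chilled-water pump): 0.966408 × 0.789781 = 0.763251
Parallel (condenser-water pump and [0.763251]): 1 − (1 − 0.818731)(1 − 0.763251) = 0.9571

0.9571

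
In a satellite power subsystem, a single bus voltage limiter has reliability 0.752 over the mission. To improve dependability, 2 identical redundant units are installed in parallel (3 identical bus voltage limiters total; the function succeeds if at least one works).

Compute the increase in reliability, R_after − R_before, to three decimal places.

R_before = 0.752
R_after = 1 − (1 − 0.752)^3 = 0.985
ΔR = 0.985 − 0.752 = 0.233

0.233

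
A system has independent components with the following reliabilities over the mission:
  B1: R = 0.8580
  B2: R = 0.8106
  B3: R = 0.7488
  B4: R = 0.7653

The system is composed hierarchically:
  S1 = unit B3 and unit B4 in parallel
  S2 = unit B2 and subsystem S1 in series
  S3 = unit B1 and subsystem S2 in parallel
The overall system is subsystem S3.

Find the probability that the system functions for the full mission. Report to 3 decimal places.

0.966

Parallel (B3 and B4): 1 − (1 − 0.74880)(1 − 0.76530) = 0.94104
Series (B2 and [0.94104]): 0.81060 × 0.94104 = 0.76281
Parallel (B1 and [0.76281]): 1 − (1 − 0.85800)(1 − 0.76281) = 0.966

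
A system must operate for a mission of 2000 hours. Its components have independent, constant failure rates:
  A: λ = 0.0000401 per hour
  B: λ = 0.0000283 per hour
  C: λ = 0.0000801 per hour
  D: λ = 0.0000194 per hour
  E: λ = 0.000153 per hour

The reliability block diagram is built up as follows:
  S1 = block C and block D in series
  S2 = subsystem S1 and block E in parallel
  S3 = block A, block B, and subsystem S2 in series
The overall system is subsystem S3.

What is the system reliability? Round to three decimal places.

R(A) = exp(−0.0000401 × 2000) = 0.92293
R(B) = exp(−0.0000283 × 2000) = 0.94497
R(C) = exp(−0.0000801 × 2000) = 0.85197
R(D) = exp(−0.0000194 × 2000) = 0.96194
R(E) = exp(−0.000153 × 2000) = 0.73639
Series (C and D): 0.85197 × 0.96194 = 0.81954
Parallel ([0.81954] and E): 1 − (1 − 0.81954)(1 − 0.73639) = 0.95243
Series (A, B, and [0.95243]): 0.92293 × 0.94497 × 0.95243 = 0.831

0.831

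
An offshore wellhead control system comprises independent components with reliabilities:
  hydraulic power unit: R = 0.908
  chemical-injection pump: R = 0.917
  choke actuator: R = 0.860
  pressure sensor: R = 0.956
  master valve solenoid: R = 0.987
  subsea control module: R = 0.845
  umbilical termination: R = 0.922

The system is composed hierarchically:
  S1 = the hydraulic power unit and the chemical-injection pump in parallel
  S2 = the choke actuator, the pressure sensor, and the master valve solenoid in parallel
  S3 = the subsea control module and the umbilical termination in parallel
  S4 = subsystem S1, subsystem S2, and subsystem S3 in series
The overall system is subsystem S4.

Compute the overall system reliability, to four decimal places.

0.9803

Parallel (hydraulic power unit and chemical-injection pump): 1 − (1 − 0.908000)(1 − 0.917000) = 0.992364
Parallel (choke actuator, pressure sensor, and master valve solenoid): 1 − (1 − 0.860000)(1 − 0.956000)(1 − 0.987000) = 0.999920
Parallel (subsea control module and umbilical termination): 1 − (1 − 0.845000)(1 − 0.922000) = 0.987910
Series ([0.992364], [0.999920], and [0.987910]): 0.992364 × 0.999920 × 0.987910 = 0.9803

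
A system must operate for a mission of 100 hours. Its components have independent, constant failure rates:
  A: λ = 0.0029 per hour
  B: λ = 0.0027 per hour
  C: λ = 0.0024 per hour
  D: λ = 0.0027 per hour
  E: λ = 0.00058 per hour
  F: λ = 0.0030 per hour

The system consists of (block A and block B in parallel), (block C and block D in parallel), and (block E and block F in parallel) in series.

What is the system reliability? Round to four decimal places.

R(A) = exp(−0.0029 × 100) = 0.748264
R(B) = exp(−0.0027 × 100) = 0.763379
R(C) = exp(−0.0024 × 100) = 0.786628
R(D) = exp(−0.0027 × 100) = 0.763379
R(E) = exp(−0.00058 × 100) = 0.943650
R(F) = exp(−0.0030 × 100) = 0.740818
Parallel (A and B): 1 − (1 − 0.748264)(1 − 0.763379) = 0.940434
Parallel (C and D): 1 − (1 − 0.786628)(1 − 0.763379) = 0.949512
Parallel (E and F): 1 − (1 − 0.943650)(1 − 0.740818) = 0.985395
Series ([0.940434], [0.949512], and [0.985395]): 0.940434 × 0.949512 × 0.985395 = 0.8799

0.8799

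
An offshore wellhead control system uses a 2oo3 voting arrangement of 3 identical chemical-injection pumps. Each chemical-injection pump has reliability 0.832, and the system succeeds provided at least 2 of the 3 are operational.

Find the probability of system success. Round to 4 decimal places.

R = Σ_{i=2}^{3} C(3,i) p^i (1−p)^{3−i} with p = 0.832
C(3,2)·0.832^2·0.168^1 = 0.348881
C(3,3)·0.832^3·0.168^0 = 0.575930
Sum = 0.9248

0.9248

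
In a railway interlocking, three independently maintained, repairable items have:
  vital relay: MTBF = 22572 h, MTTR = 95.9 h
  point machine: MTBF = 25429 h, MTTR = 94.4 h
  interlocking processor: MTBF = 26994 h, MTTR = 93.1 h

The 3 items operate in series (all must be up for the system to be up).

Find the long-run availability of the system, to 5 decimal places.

A(vital relay) = MTBF/(MTBF+MTTR) = 22572/(22572+95.9) = 0.995769
A(point machine) = MTBF/(MTBF+MTTR) = 25429/(25429+94.4) = 0.996301
A(interlocking processor) = MTBF/(MTBF+MTTR) = 26994/(26994+93.1) = 0.996563
Series availability: 0.995769 × 0.996301 × 0.996563 = 0.98868

0.98868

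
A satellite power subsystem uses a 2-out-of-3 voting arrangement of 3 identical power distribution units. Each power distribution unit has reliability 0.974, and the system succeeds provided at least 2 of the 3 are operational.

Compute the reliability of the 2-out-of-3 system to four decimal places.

0.9980

R = Σ_{i=2}^{3} C(3,i) p^i (1−p)^{3−i} with p = 0.974
C(3,2)·0.974^2·0.026^1 = 0.073997
C(3,3)·0.974^3·0.026^0 = 0.924010
Sum = 0.9980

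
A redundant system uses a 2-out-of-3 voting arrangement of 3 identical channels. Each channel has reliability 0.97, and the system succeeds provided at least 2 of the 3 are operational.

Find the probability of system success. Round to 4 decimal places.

R = Σ_{i=2}^{3} C(3,i) p^i (1−p)^{3−i} with p = 0.97
C(3,2)·0.97^2·0.03^1 = 0.084681
C(3,3)·0.97^3·0.03^0 = 0.912673
Sum = 0.9974

0.9974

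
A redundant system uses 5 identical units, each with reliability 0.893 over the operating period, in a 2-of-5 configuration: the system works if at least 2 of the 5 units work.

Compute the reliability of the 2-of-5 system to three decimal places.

R = Σ_{i=2}^{5} C(5,i) p^i (1−p)^{5−i} with p = 0.893
C(5,2)·0.893^2·0.107^3 = 0.00977
C(5,3)·0.893^3·0.107^2 = 0.08153
C(5,4)·0.893^4·0.107^1 = 0.34022
C(5,5)·0.893^5·0.107^0 = 0.56788
Sum = 0.999

0.999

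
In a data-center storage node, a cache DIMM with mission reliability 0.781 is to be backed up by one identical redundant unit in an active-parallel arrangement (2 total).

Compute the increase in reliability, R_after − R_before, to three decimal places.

R_before = 0.781
R_after = 1 − (1 − 0.781)^2 = 0.952
ΔR = 0.952 − 0.781 = 0.171

0.171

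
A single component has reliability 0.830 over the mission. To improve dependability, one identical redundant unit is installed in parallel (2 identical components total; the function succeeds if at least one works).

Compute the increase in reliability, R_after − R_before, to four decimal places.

0.1411

R_before = 0.830
R_after = 1 − (1 − 0.830)^2 = 0.9711
ΔR = 0.9711 − 0.830 = 0.1411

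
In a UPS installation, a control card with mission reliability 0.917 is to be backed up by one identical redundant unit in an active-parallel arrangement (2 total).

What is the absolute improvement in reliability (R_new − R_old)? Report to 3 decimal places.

0.076

R_before = 0.917
R_after = 1 − (1 − 0.917)^2 = 0.993
ΔR = 0.993 − 0.917 = 0.076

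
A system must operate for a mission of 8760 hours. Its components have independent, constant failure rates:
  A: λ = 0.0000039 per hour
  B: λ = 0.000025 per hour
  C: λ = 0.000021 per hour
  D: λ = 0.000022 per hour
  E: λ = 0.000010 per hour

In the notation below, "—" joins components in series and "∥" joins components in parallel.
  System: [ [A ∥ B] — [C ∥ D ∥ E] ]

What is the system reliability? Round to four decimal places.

R(A) = exp(−0.0000039 × 8760) = 0.966413
R(B) = exp(−0.000025 × 8760) = 0.803322
R(C) = exp(−0.000021 × 8760) = 0.831969
R(D) = exp(−0.000022 × 8760) = 0.824713
R(E) = exp(−0.000010 × 8760) = 0.916127
Parallel (A and B): 1 − (1 − 0.966413)(1 − 0.803322) = 0.993394
Parallel (C, D, and E): 1 − (1 − 0.831969)(1 − 0.824713)(1 − 0.916127) = 0.997530
Series ([0.993394] and [0.997530]): 0.993394 × 0.997530 = 0.9909

0.9909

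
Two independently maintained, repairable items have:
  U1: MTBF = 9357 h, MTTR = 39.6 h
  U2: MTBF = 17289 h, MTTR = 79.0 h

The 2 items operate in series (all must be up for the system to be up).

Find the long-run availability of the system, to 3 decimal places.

0.991

A(U1) = MTBF/(MTBF+MTTR) = 9357/(9357+39.6) = 0.995786
A(U2) = MTBF/(MTBF+MTTR) = 17289/(17289+79.0) = 0.995451
Series availability: 0.995786 × 0.995451 = 0.991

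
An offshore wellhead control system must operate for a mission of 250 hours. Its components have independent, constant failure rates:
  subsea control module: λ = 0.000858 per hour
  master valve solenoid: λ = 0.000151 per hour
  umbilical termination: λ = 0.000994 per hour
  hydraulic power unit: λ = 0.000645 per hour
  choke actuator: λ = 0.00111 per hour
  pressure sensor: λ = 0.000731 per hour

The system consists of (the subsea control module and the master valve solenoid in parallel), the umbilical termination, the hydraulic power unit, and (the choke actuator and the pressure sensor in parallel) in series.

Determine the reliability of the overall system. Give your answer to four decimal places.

0.6324

R(subsea control module) = exp(−0.000858 × 250) = 0.806945
R(master valve solenoid) = exp(−0.000151 × 250) = 0.962954
R(umbilical termination) = exp(−0.000994 × 250) = 0.779970
R(hydraulic power unit) = exp(−0.000645 × 250) = 0.851079
R(choke actuator) = exp(−0.00111 × 250) = 0.757676
R(pressure sensor) = exp(−0.000731 × 250) = 0.832976
Parallel (subsea control module and master valve solenoid): 1 − (1 − 0.806945)(1 − 0.962954) = 0.992848
Parallel (choke actuator and pressure sensor): 1 − (1 − 0.757676)(1 − 0.832976) = 0.959526
Series ([0.992848], umbilical termination, hydraulic power unit, and [0.959526]): 0.992848 × 0.779970 × 0.851079 × 0.959526 = 0.6324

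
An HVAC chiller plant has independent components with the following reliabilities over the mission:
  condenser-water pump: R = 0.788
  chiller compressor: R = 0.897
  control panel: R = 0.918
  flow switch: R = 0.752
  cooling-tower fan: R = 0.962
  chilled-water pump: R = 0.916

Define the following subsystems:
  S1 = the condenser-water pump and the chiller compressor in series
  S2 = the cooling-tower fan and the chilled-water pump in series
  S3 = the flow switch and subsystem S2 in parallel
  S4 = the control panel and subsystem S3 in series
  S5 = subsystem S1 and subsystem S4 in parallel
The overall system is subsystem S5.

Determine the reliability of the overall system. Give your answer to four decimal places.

0.9680

Series (condenser-water pump and chiller compressor): 0.788000 × 0.897000 = 0.706836
Series (cooling-tower fan and chilled-water pump): 0.962000 × 0.916000 = 0.881192
Parallel (flow switch and [0.881192]): 1 − (1 − 0.752000)(1 − 0.881192) = 0.970536
Series (control panel and [0.970536]): 0.918000 × 0.970536 = 0.890952
Parallel ([0.706836] and [0.890952]): 1 − (1 − 0.706836)(1 − 0.890952) = 0.9680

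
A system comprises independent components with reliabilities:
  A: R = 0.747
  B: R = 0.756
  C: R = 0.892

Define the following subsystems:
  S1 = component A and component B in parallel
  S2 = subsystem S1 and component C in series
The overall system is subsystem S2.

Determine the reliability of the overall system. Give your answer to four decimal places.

0.8369

Parallel (A and B): 1 − (1 − 0.747000)(1 − 0.756000) = 0.938268
Series ([0.938268] and C): 0.938268 × 0.892000 = 0.8369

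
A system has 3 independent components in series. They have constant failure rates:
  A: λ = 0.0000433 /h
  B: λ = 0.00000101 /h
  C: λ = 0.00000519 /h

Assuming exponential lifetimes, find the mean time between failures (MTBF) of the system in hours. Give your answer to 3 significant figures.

Series of exponential components: λ_sys = Σ λ_i
λ_sys = 0.0000433 + 0.00000101 + 0.00000519 = 4.9500e-05 /h
MTBF = 1 / λ_sys = 20200 h

20200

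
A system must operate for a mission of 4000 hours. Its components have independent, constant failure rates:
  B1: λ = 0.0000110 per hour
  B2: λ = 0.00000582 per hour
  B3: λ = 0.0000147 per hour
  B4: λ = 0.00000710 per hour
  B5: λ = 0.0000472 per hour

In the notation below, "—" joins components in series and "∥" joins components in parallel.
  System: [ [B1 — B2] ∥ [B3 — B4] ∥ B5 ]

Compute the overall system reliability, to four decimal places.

R(B1) = exp(−0.0000110 × 4000) = 0.956954
R(B2) = exp(−0.00000582 × 4000) = 0.976989
R(B3) = exp(−0.0000147 × 4000) = 0.942895
R(B4) = exp(−0.00000710 × 4000) = 0.971999
R(B5) = exp(−0.0000472 × 4000) = 0.827952
Series (B1 and B2): 0.956954 × 0.976989 = 0.934934
Series (B3 and B4): 0.942895 × 0.971999 = 0.916493
Parallel ([0.934934], [0.916493], and B5): 1 − (1 − 0.934934)(1 − 0.916493)(1 − 0.827952) = 0.9991

0.9991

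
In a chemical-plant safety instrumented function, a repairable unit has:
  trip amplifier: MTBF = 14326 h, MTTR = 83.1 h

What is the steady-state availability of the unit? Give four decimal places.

A(trip amplifier) = MTBF/(MTBF+MTTR) = 14326/(14326+83.1) = 0.9942

0.9942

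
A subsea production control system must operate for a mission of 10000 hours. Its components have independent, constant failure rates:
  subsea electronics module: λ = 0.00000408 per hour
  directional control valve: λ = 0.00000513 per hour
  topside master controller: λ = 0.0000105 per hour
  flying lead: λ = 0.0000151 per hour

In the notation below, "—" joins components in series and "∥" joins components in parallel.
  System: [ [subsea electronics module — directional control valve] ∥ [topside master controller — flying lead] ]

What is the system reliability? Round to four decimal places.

0.9801

R(subsea electronics module) = exp(−0.00000408 × 10000) = 0.960021
R(directional control valve) = exp(−0.00000513 × 10000) = 0.949994
R(topside master controller) = exp(−0.0000105 × 10000) = 0.900325
R(flying lead) = exp(−0.0000151 × 10000) = 0.859848
Series (subsea electronics module and directional control valve): 0.960021 × 0.949994 = 0.912014
Series (topside master controller and flying lead): 0.900325 × 0.859848 = 0.774143
Parallel ([0.912014] and [0.774143]): 1 − (1 − 0.912014)(1 − 0.774143) = 0.9801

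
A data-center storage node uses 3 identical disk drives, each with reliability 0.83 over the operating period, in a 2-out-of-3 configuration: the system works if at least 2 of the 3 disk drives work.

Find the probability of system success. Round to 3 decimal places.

0.923

R = Σ_{i=2}^{3} C(3,i) p^i (1−p)^{3−i} with p = 0.83
C(3,2)·0.83^2·0.17^1 = 0.35134
C(3,3)·0.83^3·0.17^0 = 0.57179
Sum = 0.923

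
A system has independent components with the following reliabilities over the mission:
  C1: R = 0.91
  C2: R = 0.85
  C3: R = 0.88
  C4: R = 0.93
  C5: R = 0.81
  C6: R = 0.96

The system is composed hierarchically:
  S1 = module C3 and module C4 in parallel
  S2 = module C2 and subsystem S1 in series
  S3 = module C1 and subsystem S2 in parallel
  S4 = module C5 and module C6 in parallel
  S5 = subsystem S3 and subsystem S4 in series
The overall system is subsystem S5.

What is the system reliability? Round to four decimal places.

0.9784

Parallel (C3 and C4): 1 − (1 − 0.880000)(1 − 0.930000) = 0.991600
Series (C2 and [0.991600]): 0.850000 × 0.991600 = 0.842860
Parallel (C1 and [0.842860]): 1 − (1 − 0.910000)(1 − 0.842860) = 0.985857
Parallel (C5 and C6): 1 − (1 − 0.810000)(1 − 0.960000) = 0.992400
Series ([0.985857] and [0.992400]): 0.985857 × 0.992400 = 0.9784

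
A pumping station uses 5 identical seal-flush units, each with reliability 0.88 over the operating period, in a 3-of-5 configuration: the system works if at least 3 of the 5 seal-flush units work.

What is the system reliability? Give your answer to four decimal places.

R = Σ_{i=3}^{5} C(5,i) p^i (1−p)^{5−i} with p = 0.88
C(5,3)·0.88^3·0.12^2 = 0.098132
C(5,4)·0.88^4·0.12^1 = 0.359817
C(5,5)·0.88^5·0.12^0 = 0.527732
Sum = 0.9857

0.9857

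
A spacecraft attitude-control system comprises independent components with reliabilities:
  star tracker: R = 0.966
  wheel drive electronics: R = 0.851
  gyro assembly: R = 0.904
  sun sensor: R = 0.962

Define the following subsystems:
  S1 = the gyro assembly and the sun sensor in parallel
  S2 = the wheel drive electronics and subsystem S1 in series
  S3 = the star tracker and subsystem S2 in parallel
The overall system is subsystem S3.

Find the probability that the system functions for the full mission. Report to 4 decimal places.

Parallel (gyro assembly and sun sensor): 1 − (1 − 0.904000)(1 − 0.962000) = 0.996352
Series (wheel drive electronics and [0.996352]): 0.851000 × 0.996352 = 0.847896
Parallel (star tracker and [0.847896]): 1 − (1 − 0.966000)(1 − 0.847896) = 0.9948

0.9948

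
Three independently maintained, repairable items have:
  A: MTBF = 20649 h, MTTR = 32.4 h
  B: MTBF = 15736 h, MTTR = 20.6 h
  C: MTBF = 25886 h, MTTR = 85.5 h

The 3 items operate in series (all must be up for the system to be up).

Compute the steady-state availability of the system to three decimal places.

0.994

A(A) = MTBF/(MTBF+MTTR) = 20649/(20649+32.4) = 0.998433
A(B) = MTBF/(MTBF+MTTR) = 15736/(15736+20.6) = 0.998693
A(C) = MTBF/(MTBF+MTTR) = 25886/(25886+85.5) = 0.996708
Series availability: 0.998433 × 0.998693 × 0.996708 = 0.994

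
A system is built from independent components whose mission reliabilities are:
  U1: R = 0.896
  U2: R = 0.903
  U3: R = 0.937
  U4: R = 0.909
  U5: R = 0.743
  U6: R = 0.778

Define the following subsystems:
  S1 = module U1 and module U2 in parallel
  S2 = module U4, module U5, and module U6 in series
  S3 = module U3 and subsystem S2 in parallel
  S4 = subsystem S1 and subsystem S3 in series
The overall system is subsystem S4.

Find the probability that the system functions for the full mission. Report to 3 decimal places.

0.960

Parallel (U1 and U2): 1 − (1 − 0.89600)(1 − 0.90300) = 0.98991
Series (U4, U5, and U6): 0.90900 × 0.74300 × 0.77800 = 0.52545
Parallel (U3 and [0.52545]): 1 − (1 − 0.93700)(1 − 0.52545) = 0.97010
Series ([0.98991] and [0.97010]): 0.98991 × 0.97010 = 0.960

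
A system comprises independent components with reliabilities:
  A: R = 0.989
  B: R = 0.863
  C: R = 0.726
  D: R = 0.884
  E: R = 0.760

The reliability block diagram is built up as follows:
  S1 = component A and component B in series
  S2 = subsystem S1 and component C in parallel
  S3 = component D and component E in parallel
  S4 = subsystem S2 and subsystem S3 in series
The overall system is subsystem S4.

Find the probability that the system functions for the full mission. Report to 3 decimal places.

0.933

Series (A and B): 0.98900 × 0.86300 = 0.85351
Parallel ([0.85351] and C): 1 − (1 − 0.85351)(1 − 0.72600) = 0.95986
Parallel (D and E): 1 − (1 − 0.88400)(1 − 0.76000) = 0.97216
Series ([0.95986] and [0.97216]): 0.95986 × 0.97216 = 0.933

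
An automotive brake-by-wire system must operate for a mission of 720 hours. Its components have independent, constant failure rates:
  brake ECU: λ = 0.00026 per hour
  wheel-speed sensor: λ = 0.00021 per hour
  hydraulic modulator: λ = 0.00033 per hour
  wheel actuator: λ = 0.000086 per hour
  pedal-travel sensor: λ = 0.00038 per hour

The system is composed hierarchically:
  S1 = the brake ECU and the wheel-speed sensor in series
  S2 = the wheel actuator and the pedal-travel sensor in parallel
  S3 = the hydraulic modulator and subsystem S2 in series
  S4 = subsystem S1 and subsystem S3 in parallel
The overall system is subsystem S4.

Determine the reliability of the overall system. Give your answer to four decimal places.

R(brake ECU) = exp(−0.00026 × 720) = 0.829278
R(wheel-speed sensor) = exp(−0.00021 × 720) = 0.859676
R(hydraulic modulator) = exp(−0.00033 × 720) = 0.788518
R(wheel actuator) = exp(−0.000086 × 720) = 0.939958
R(pedal-travel sensor) = exp(−0.00038 × 720) = 0.760636
Series (brake ECU and wheel-speed sensor): 0.829278 × 0.859676 = 0.712910
Parallel (wheel actuator and pedal-travel sensor): 1 − (1 − 0.939958)(1 − 0.760636) = 0.985628
Series (hydraulic modulator and [0.985628]): 0.788518 × 0.985628 = 0.777185
Parallel ([0.712910] and [0.777185]): 1 − (1 − 0.712910)(1 − 0.777185) = 0.9360

0.9360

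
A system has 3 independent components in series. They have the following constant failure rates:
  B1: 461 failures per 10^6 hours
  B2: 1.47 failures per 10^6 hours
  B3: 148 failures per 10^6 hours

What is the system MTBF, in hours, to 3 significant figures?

Series of exponential components: λ_sys = Σ λ_i
λ_sys = 0.000461 + 0.00000147 + 0.000148 = 6.1047e-04 /h
MTBF = 1 / λ_sys = 1640 h

1640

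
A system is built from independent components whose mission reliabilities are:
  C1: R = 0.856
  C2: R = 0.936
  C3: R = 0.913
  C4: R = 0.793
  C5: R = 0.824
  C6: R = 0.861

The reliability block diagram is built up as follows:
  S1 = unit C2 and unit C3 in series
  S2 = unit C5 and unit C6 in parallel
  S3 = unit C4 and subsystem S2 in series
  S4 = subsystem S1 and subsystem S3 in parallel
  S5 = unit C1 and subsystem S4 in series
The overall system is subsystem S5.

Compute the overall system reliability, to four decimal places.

0.8278

Series (C2 and C3): 0.936000 × 0.913000 = 0.854568
Parallel (C5 and C6): 1 − (1 − 0.824000)(1 − 0.861000) = 0.975536
Series (C4 and [0.975536]): 0.793000 × 0.975536 = 0.773600
Parallel ([0.854568] and [0.773600]): 1 − (1 − 0.854568)(1 − 0.773600) = 0.967074
Series (C1 and [0.967074]): 0.856000 × 0.967074 = 0.8278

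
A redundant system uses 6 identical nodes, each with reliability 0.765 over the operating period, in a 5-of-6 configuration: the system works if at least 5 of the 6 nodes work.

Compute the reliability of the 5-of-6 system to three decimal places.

0.570

R = Σ_{i=5}^{6} C(6,i) p^i (1−p)^{6−i} with p = 0.765
C(6,5)·0.765^5·0.235^1 = 0.36943
C(6,6)·0.765^6·0.235^0 = 0.20043
Sum = 0.570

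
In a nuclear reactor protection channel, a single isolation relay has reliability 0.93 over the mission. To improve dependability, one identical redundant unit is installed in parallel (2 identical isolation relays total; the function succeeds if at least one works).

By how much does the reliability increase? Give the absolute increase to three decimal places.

R_before = 0.93
R_after = 1 − (1 − 0.93)^2 = 0.995
ΔR = 0.995 − 0.93 = 0.065

0.065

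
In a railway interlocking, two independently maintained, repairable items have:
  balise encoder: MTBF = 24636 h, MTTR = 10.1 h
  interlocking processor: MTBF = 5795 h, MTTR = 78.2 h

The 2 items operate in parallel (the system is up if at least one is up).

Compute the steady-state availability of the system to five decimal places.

A(balise encoder) = MTBF/(MTBF+MTTR) = 24636/(24636+10.1) = 0.999590
A(interlocking processor) = MTBF/(MTBF+MTTR) = 5795/(5795+78.2) = 0.986685
Parallel availability: 1 − (1 − 0.999590)(1 − 0.986685) = 0.99999

0.99999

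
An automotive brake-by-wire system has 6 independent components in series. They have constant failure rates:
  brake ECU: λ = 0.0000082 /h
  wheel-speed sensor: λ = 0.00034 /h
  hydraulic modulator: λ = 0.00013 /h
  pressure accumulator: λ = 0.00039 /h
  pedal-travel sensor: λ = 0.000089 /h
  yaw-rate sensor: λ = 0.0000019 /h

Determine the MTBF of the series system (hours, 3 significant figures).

1040

Series of exponential components: λ_sys = Σ λ_i
λ_sys = 0.0000082 + 0.00034 + 0.00013 + 0.00039 + 0.000089 + 0.0000019 = 9.5910e-04 /h
MTBF = 1 / λ_sys = 1040 h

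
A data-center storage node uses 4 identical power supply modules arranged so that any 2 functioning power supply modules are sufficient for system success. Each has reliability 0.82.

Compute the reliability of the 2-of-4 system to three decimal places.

0.980

R = Σ_{i=2}^{4} C(4,i) p^i (1−p)^{4−i} with p = 0.82
C(4,2)·0.82^2·0.18^2 = 0.13071
C(4,3)·0.82^3·0.18^1 = 0.39698
C(4,4)·0.82^4·0.18^0 = 0.45212
Sum = 0.980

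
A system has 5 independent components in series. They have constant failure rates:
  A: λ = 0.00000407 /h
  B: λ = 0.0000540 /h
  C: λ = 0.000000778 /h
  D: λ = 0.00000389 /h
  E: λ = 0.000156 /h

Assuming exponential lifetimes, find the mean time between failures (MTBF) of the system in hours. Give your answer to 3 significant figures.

4570

Series of exponential components: λ_sys = Σ λ_i
λ_sys = 0.00000407 + 0.0000540 + 0.000000778 + 0.00000389 + 0.000156 = 2.1874e-04 /h
MTBF = 1 / λ_sys = 4570 h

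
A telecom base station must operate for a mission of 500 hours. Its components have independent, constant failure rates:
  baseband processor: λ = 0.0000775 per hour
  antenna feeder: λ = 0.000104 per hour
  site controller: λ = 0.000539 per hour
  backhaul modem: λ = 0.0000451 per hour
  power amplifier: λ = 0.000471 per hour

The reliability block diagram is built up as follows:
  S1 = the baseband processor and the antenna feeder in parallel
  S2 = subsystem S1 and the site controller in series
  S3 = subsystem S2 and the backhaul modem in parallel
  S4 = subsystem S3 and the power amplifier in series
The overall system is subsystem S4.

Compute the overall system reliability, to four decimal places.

R(baseband processor) = exp(−0.0000775 × 500) = 0.961991
R(antenna feeder) = exp(−0.000104 × 500) = 0.949329
R(site controller) = exp(−0.000539 × 500) = 0.763761
R(backhaul modem) = exp(−0.0000451 × 500) = 0.977702
R(power amplifier) = exp(−0.000471 × 500) = 0.790176
Parallel (baseband processor and antenna feeder): 1 − (1 − 0.961991)(1 − 0.949329) = 0.998074
Series ([0.998074] and site controller): 0.998074 × 0.763761 = 0.762290
Parallel ([0.762290] and backhaul modem): 1 − (1 − 0.762290)(1 − 0.977702) = 0.994700
Series ([0.994700] and power amplifier): 0.994700 × 0.790176 = 0.7860

0.7860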